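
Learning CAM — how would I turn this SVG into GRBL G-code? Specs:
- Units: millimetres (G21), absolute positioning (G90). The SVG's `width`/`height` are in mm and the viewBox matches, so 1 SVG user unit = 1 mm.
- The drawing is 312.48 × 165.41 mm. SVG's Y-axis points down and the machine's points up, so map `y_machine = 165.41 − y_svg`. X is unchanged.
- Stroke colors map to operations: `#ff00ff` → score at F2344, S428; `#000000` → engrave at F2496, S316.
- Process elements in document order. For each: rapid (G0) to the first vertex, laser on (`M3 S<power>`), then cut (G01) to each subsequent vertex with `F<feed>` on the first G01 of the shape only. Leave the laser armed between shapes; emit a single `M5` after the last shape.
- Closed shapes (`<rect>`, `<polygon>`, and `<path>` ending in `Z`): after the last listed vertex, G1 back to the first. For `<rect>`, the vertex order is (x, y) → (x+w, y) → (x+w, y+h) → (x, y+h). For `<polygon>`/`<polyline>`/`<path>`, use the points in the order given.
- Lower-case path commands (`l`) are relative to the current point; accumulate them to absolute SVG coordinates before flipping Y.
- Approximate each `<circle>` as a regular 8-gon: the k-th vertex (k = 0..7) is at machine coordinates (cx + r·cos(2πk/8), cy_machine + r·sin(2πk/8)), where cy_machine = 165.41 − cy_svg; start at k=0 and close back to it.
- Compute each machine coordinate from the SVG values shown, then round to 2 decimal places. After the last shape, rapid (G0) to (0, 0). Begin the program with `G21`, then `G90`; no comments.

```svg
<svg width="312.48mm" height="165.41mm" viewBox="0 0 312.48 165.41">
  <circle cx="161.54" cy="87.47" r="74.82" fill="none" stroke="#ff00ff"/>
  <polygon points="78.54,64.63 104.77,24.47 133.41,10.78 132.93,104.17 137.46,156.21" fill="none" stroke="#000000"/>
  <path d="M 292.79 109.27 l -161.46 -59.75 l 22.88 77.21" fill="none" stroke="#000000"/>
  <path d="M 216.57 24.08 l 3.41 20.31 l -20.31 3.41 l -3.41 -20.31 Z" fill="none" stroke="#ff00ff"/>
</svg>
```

G21
G90
G0 X236.36 Y77.94
M3 S428
G01 X214.45 Y130.85 F2344
G01 X161.54 Y152.76
G01 X108.63 Y130.85
G01 X86.72 Y77.94
G01 X108.63 Y25.03
G01 X161.54 Y3.12
G01 X214.45 Y25.03
G01 X236.36 Y77.94
G0 X78.54 Y100.78
M3 S316
G01 X104.77 Y140.94 F2496
G01 X133.41 Y154.63
G01 X132.93 Y61.24
G01 X137.46 Y9.20
G01 X78.54 Y100.78
G0 X292.79 Y56.14
M3 S316
G01 X131.33 Y115.89 F2496
G01 X154.21 Y38.68
G0 X216.57 Y141.33
M3 S428
G01 X219.98 Y121.02 F2344
G01 X199.67 Y117.61
G01 X196.26 Y137.92
G01 X216.57 Y141.33
M5
G0 X0.00 Y0.00

Since the viewBox matches the mm dimensions, user units are millimetres directly. The only transform is the Y-flip y_m = 165.41 − y_svg.

Shape 1 is a circle drawn with `<circle>`. Its stroke #ff00ff means score at S428, F2344. After flipping Y the toolpath is (236.36,77.94) → (214.45,130.85) → (161.54,152.76) → (108.63,130.85) → (86.72,77.94) → (108.63,25.03) → (161.54,3.12) → (214.45,25.03) → (236.36,77.94), returning to the start.

Shape 2 is a closed polygon drawn with `<polygon>`. Its stroke #000000 means engrave at S316, F2496. After flipping Y the toolpath is (78.54,100.78) → (104.77,140.94) → (133.41,154.63) → (132.93,61.24) → (137.46,9.20) → (78.54,100.78), returning to the start.

Shape 3 is a open polyline drawn with `<path>`. Its stroke #000000 means engrave at S316, F2496. After flipping Y the toolpath is (292.79,56.14) → (131.33,115.89) → (154.21,38.68).

Shape 4 is a regular polygon drawn with `<path>`. Its stroke #ff00ff means score at S428, F2344. After flipping Y the toolpath is (216.57,141.33) → (219.98,121.02) → (199.67,117.61) → (196.26,137.92) → (216.57,141.33), returning to the start.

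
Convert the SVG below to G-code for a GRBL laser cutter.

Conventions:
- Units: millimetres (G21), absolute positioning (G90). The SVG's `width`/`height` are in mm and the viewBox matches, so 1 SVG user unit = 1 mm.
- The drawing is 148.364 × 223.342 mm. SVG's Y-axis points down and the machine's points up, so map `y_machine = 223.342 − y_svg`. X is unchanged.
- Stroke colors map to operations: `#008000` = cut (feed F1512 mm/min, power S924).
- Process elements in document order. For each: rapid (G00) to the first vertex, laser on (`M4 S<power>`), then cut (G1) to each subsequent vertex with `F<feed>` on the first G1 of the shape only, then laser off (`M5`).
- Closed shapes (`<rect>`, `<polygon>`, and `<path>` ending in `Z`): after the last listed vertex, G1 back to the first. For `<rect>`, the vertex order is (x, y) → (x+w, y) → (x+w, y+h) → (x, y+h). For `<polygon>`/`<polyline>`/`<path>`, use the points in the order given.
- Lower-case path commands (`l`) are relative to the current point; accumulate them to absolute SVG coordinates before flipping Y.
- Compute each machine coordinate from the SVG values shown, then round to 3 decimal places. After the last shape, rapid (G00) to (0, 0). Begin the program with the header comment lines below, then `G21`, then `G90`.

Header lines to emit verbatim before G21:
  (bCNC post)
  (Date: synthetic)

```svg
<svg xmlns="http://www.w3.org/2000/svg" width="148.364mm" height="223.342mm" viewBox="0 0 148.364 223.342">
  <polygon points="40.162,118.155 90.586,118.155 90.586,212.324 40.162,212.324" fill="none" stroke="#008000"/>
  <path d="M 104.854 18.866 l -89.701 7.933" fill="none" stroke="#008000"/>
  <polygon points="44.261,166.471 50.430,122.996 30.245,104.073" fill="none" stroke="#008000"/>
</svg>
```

1 u = 1 mm; y_m = 223.342 − y.

[1] `<polygon>` rectangle, #008000→cut S924 F1512: (40.162,105.187) → (90.586,105.187) → (90.586,11.018) → (40.162,11.018) → (40.162,105.187) (closed)

[2] `<path>` line segment, #008000→cut S924 F1512: (104.854,204.476) → (15.153,196.543)

[3] `<polygon>` closed polygon, #008000→cut S924 F1512: (44.261,56.871) → (50.430,100.346) → (30.245,119.269) → (44.261,56.871) (closed)

(bCNC post)
(Date: synthetic)
G21
G90
G00 X40.162 Y105.187
M4 S924
G1 X90.586 Y105.187 F1512
G1 X90.586 Y11.018
G1 X40.162 Y11.018
G1 X40.162 Y105.187
M5
G00 X104.854 Y204.476
M4 S924
G1 X15.153 Y196.543 F1512
M5
G00 X44.261 Y56.871
M4 S924
G1 X50.430 Y100.346 F1512
G1 X30.245 Y119.269
G1 X44.261 Y56.871
M5
G00 X0.000 Y0.000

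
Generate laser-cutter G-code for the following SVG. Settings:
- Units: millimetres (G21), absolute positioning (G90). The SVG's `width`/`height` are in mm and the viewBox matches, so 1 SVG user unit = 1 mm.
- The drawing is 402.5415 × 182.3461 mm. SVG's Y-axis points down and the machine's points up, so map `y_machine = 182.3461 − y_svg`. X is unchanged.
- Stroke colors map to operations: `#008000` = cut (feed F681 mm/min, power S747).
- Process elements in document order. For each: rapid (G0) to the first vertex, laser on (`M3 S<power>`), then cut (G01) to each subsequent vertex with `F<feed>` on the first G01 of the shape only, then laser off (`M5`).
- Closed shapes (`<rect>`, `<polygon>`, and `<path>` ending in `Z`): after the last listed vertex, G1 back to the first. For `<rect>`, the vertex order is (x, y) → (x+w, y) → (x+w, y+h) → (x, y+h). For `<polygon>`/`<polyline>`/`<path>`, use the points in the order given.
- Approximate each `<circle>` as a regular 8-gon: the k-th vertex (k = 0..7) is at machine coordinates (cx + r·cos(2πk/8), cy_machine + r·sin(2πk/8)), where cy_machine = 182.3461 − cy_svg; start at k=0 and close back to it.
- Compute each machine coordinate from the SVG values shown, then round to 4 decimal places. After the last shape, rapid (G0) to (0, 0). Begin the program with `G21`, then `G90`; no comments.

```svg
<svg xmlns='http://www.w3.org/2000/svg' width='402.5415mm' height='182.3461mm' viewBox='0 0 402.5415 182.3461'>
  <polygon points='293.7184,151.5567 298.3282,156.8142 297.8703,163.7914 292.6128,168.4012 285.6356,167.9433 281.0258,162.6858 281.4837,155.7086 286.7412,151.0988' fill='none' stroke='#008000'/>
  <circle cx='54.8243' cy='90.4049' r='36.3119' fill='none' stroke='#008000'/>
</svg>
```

G21
G90
G0 X293.7184 Y30.7894
M3 S747
G01 X298.3282 Y25.5319 F681
G01 X297.8703 Y18.5547
G01 X292.6128 Y13.9449
G01 X285.6356 Y14.4028
G01 X281.0258 Y19.6603
G01 X281.4837 Y26.6375
G01 X286.7412 Y31.2473
G01 X293.7184 Y30.7894
M5
G0 X91.1362 Y91.9412
M3 S747
G01 X80.5007 Y117.6176 F681
G01 X54.8243 Y128.2531
G01 X29.1479 Y117.6176
G01 X18.5124 Y91.9412
G01 X29.1479 Y66.2648
G01 X54.8243 Y55.6293
G01 X80.5007 Y66.2648
G01 X91.1362 Y91.9412
M5
G0 X0.0000 Y0.0000

viewBox `0 0 402.5415 182.3461` with mm width/height → 1 unit = 1 mm. Flip: y_m = 182.3461 − y_svg.

**Shape 1** — `<polygon>` regular polygon, stroke `#008000` → cut (S747, F681). Machine vertices: (293.7184,30.7894) → (298.3282,25.5319) → (297.8703,18.5547) → (292.6128,13.9449) → (285.6356,14.4028) → (281.0258,19.6603) → (281.4837,26.6375) → (286.7412,31.2473) → (293.7184,30.7894). Closed: final G1 returns to the first vertex.

**Shape 2** — `<circle>` circle, stroke `#008000` → cut (S747, F681). Machine vertices: (91.1362,91.9412) → (80.5007,117.6176) → (54.8243,128.2531) → (29.1479,117.6176) → (18.5124,91.9412) → (29.1479,66.2648) → (54.8243,55.6293) → (80.5007,66.2648) → (91.1362,91.9412). Closed: final G1 returns to the first vertex.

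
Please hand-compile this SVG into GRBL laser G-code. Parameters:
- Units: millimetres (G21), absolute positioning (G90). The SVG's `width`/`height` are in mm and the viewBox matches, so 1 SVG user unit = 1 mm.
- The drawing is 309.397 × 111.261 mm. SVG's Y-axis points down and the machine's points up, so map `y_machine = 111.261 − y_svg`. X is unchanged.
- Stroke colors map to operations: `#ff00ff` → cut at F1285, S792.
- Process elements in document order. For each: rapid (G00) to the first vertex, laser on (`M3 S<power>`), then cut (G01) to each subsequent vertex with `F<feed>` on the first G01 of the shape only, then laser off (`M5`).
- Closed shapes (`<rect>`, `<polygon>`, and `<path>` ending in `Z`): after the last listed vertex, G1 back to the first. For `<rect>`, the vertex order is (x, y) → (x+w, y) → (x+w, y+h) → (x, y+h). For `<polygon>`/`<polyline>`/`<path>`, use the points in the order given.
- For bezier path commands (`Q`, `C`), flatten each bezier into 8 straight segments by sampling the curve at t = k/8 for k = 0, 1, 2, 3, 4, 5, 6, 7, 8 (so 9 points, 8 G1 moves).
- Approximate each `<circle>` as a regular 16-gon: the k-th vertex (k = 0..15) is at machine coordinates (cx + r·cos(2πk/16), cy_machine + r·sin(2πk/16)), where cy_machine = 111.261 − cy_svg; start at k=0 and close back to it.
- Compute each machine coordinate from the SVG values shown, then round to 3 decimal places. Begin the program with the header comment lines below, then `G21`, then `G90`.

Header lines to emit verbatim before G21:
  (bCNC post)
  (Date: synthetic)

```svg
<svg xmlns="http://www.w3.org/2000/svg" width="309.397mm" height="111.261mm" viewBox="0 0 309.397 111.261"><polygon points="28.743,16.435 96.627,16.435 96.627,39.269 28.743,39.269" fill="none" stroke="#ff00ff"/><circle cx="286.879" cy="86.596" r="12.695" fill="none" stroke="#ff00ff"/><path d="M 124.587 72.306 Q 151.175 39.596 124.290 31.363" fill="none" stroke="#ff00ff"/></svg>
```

1 u = 1 mm; y_m = 111.261 − y.

[1] `<polygon>` rectangle, #ff00ff→cut S792 F1285: (28.743,94.826) → (96.627,94.826) → (96.627,71.992) → (28.743,71.992) → (28.743,94.826) (closed)

[2] `<circle>` circle, #ff00ff→cut S792 F1285: (299.574,24.665) → (298.608,29.523) → (295.856,33.642) → (291.737,36.394) → (286.879,37.360) → (282.021,36.394) → (277.902,33.642) → (275.150,29.523) → (274.184,24.665) → (275.150,19.807) → (277.902,15.688) → (282.021,12.936) → (286.879,11.970) → (291.737,12.936) → (295.856,15.688) → (298.608,19.807) → (299.574,24.665) (closed)

[3] `<path>` quadratic bezier, #ff00ff→cut S792 F1285: (124.587,38.955) → (130.398,46.750) → (134.539,53.780) → (137.008,60.045) → (137.807,65.546) → (136.934,70.281) → (134.390,74.252) → (130.176,77.457) → (124.290,79.898)

(bCNC post)
(Date: synthetic)
G21
G90
G00 X28.743 Y94.826
M3 S792
G01 X96.627 Y94.826 F1285
G01 X96.627 Y71.992
G01 X28.743 Y71.992
G01 X28.743 Y94.826
M5
G00 X299.574 Y24.665
M3 S792
G01 X298.608 Y29.523 F1285
G01 X295.856 Y33.642
G01 X291.737 Y36.394
G01 X286.879 Y37.360
G01 X282.021 Y36.394
G01 X277.902 Y33.642
G01 X275.150 Y29.523
G01 X274.184 Y24.665
G01 X275.150 Y19.807
G01 X277.902 Y15.688
G01 X282.021 Y12.936
G01 X286.879 Y11.970
G01 X291.737 Y12.936
G01 X295.856 Y15.688
G01 X298.608 Y19.807
G01 X299.574 Y24.665
M5
G00 X124.587 Y38.955
M3 S792
G01 X130.398 Y46.750 F1285
G01 X134.539 Y53.780
G01 X137.008 Y60.045
G01 X137.807 Y65.546
G01 X136.934 Y70.281
G01 X134.390 Y74.252
G01 X130.176 Y77.457
G01 X124.290 Y79.898
M5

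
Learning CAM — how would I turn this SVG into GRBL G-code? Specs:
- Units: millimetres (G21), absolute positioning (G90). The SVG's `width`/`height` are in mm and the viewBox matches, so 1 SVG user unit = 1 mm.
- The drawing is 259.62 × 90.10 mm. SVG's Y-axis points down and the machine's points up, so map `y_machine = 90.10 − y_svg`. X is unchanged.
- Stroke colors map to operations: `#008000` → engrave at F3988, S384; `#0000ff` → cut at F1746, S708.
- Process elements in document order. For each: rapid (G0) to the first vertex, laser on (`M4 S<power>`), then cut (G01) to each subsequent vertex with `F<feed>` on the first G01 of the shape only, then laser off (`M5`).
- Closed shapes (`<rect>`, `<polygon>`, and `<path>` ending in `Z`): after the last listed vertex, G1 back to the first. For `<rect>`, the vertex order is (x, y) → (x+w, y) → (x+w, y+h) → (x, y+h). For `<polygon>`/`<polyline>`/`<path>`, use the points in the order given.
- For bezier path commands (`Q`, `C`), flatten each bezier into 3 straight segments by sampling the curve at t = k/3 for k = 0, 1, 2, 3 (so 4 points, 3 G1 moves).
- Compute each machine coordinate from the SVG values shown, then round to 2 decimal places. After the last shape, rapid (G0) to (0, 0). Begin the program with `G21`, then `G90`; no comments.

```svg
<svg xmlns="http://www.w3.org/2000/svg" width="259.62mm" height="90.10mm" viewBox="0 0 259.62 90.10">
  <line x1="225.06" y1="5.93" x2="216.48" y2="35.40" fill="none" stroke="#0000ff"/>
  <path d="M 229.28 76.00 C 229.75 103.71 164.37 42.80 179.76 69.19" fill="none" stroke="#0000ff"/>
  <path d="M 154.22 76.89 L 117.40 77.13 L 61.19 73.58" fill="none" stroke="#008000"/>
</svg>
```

G21
G90
G0 X225.06 Y84.17
M4 S708
G01 X216.48 Y54.70 F1746
M5
G0 X229.28 Y14.10
M4 S708
G01 X213.23 Y9.41 F1746
G01 X185.86 Y24.72
G01 X179.76 Y20.91
M5
G0 X154.22 Y13.21
M4 S384
G01 X117.40 Y12.97 F3988
G01 X61.19 Y16.52
M5
G0 X0.00 Y0.00

viewBox `0 0 259.62 90.10` with mm width/height → 1 unit = 1 mm. Flip: y_m = 90.10 − y_svg.

**Shape 1** — `<line>` line segment, stroke `#0000ff` → cut (S708, F1746). Machine vertices: (225.06,84.17) → (216.48,54.70). Open path.

**Shape 2** — `<path>` cubic bezier, stroke `#0000ff` → cut (S708, F1746). Control points (SVG): P0=(229.28,76.00), P1=(229.75,103.71), P2=(164.37,42.80), P3=(179.76,69.19); sampled at t=k/3. Machine vertices: (229.28,14.10) → (213.23,9.41) → (185.86,24.72) → (179.76,20.91). Open path.

**Shape 3** — `<path>` open polyline, stroke `#008000` → engrave (S384, F3988). Machine vertices: (154.22,13.21) → (117.40,12.97) → (61.19,16.52). Open path.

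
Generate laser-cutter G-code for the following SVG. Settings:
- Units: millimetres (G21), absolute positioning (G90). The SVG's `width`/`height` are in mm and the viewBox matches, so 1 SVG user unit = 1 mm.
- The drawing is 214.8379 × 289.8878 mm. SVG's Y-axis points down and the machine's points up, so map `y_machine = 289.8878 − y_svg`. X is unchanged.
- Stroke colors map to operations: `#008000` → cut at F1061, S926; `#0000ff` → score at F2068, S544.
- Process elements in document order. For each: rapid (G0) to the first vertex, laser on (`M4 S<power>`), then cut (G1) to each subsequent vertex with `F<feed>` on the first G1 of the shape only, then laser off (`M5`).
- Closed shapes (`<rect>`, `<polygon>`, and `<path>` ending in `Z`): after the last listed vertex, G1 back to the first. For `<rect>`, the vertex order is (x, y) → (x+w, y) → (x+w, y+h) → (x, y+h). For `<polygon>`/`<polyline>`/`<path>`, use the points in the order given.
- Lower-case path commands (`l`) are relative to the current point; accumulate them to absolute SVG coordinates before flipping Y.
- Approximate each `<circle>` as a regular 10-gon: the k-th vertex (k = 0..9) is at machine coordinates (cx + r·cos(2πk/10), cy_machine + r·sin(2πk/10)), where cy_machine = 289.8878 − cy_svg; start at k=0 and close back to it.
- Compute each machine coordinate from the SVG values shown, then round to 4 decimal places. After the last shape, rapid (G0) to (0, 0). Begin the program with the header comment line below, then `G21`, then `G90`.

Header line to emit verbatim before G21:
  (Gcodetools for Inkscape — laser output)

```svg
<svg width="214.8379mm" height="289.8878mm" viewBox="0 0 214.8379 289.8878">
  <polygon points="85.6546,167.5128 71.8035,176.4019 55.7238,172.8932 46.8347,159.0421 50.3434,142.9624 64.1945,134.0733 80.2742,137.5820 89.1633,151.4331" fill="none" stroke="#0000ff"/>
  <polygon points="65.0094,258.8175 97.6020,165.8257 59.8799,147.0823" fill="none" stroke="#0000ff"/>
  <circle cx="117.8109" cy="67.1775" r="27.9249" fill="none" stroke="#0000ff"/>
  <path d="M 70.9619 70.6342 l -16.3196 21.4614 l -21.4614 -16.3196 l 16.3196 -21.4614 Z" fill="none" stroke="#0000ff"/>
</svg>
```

Since the viewBox matches the mm dimensions, user units are millimetres directly. The only transform is the Y-flip y_m = 289.8878 − y_svg.

Shape 1 is a regular polygon drawn with `<polygon>`. Its stroke #0000ff means score at S544, F2068. After flipping Y the toolpath is (85.6546,122.3750) → (71.8035,113.4859) → (55.7238,116.9946) → (46.8347,130.8457) → (50.3434,146.9254) → (64.1945,155.8145) → (80.2742,152.3058) → (89.1633,138.4547) → (85.6546,122.3750), returning to the start.

Shape 2 is a closed polygon drawn with `<polygon>`. Its stroke #0000ff means score at S544, F2068. After flipping Y the toolpath is (65.0094,31.0703) → (97.6020,124.0621) → (59.8799,142.8055) → (65.0094,31.0703), returning to the start.

Shape 3 is a circle drawn with `<circle>`. Its stroke #0000ff means score at S544, F2068. After flipping Y the toolpath is (145.7358,222.7103) → (140.4026,239.1241) → (126.4402,249.2685) → (109.1816,249.2685) → (95.2192,239.1241) → (89.8860,222.7103) → (95.2192,206.2965) → (109.1816,196.1521) → (126.4402,196.1521) → (140.4026,206.2965) → (145.7358,222.7103), returning to the start.

Shape 4 is a regular polygon drawn with `<path>`. Its stroke #0000ff means score at S544, F2068. After flipping Y the toolpath is (70.9619,219.2536) → (54.6423,197.7922) → (33.1809,214.1118) → (49.5005,235.5732) → (70.9619,219.2536), returning to the start.

(Gcodetools for Inkscape — laser output)
G21
G90
G0 X85.6546 Y122.3750
M4 S544
G1 X71.8035 Y113.4859 F2068
G1 X55.7238 Y116.9946
G1 X46.8347 Y130.8457
G1 X50.3434 Y146.9254
G1 X64.1945 Y155.8145
G1 X80.2742 Y152.3058
G1 X89.1633 Y138.4547
G1 X85.6546 Y122.3750
M5
G0 X65.0094 Y31.0703
M4 S544
G1 X97.6020 Y124.0621 F2068
G1 X59.8799 Y142.8055
G1 X65.0094 Y31.0703
M5
G0 X145.7358 Y222.7103
M4 S544
G1 X140.4026 Y239.1241 F2068
G1 X126.4402 Y249.2685
G1 X109.1816 Y249.2685
G1 X95.2192 Y239.1241
G1 X89.8860 Y222.7103
G1 X95.2192 Y206.2965
G1 X109.1816 Y196.1521
G1 X126.4402 Y196.1521
G1 X140.4026 Y206.2965
G1 X145.7358 Y222.7103
M5
G0 X70.9619 Y219.2536
M4 S544
G1 X54.6423 Y197.7922 F2068
G1 X33.1809 Y214.1118
G1 X49.5005 Y235.5732
G1 X70.9619 Y219.2536
M5
G0 X0.0000 Y0.0000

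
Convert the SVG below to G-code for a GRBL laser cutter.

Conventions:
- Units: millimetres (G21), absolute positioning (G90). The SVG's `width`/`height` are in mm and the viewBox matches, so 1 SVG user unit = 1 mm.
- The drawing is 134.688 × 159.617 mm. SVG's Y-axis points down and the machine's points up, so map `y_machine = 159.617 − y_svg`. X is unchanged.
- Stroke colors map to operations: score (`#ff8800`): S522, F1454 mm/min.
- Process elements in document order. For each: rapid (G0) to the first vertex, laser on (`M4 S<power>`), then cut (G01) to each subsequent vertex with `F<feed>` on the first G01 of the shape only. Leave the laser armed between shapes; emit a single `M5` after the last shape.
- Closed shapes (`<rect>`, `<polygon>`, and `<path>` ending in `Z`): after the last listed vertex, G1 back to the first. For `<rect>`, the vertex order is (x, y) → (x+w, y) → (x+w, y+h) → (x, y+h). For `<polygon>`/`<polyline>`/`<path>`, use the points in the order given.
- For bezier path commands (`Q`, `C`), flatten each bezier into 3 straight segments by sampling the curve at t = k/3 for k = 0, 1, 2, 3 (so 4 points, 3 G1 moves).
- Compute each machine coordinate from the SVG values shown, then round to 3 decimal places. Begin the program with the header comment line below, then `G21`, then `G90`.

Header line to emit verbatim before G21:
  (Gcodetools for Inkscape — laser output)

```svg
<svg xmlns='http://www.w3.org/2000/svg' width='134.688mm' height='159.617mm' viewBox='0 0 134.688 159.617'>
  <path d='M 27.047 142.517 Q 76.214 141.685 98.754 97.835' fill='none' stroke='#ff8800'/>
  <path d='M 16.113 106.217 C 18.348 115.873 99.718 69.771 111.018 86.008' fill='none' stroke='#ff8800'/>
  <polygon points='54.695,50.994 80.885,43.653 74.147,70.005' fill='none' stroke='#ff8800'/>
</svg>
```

(Gcodetools for Inkscape — laser output)
G21
G90
G0 X27.047 Y17.100
M4 S522
G01 X56.866 Y22.434 F1454
G01 X80.769 Y37.328
G01 X98.754 Y61.782
G0 X16.113 Y53.400
M4 S522
G01 X39.200 Y57.956 F1454
G01 X81.887 Y73.440
G01 X111.018 Y73.609
G0 X54.695 Y108.623
M4 S522
G01 X80.885 Y115.964 F1454
G01 X74.147 Y89.612
G01 X54.695 Y108.623
M5

Since the viewBox matches the mm dimensions, user units are millimetres directly. The only transform is the Y-flip y_m = 159.617 − y_svg.

Shape 1 is a quadratic bezier drawn with `<path>`. Its stroke #ff8800 means score at S522, F1454. After flipping Y the toolpath is (27.047,17.100) → (56.866,22.434) → (80.769,37.328) → (98.754,61.782).

Shape 2 is a cubic bezier drawn with `<path>`. Its stroke #ff8800 means score at S522, F1454. After flipping Y the toolpath is (16.113,53.400) → (39.200,57.956) → (81.887,73.440) → (111.018,73.609).

Shape 3 is a regular polygon drawn with `<polygon>`. Its stroke #ff8800 means score at S522, F1454. After flipping Y the toolpath is (54.695,108.623) → (80.885,115.964) → (74.147,89.612) → (54.695,108.623), returning to the start.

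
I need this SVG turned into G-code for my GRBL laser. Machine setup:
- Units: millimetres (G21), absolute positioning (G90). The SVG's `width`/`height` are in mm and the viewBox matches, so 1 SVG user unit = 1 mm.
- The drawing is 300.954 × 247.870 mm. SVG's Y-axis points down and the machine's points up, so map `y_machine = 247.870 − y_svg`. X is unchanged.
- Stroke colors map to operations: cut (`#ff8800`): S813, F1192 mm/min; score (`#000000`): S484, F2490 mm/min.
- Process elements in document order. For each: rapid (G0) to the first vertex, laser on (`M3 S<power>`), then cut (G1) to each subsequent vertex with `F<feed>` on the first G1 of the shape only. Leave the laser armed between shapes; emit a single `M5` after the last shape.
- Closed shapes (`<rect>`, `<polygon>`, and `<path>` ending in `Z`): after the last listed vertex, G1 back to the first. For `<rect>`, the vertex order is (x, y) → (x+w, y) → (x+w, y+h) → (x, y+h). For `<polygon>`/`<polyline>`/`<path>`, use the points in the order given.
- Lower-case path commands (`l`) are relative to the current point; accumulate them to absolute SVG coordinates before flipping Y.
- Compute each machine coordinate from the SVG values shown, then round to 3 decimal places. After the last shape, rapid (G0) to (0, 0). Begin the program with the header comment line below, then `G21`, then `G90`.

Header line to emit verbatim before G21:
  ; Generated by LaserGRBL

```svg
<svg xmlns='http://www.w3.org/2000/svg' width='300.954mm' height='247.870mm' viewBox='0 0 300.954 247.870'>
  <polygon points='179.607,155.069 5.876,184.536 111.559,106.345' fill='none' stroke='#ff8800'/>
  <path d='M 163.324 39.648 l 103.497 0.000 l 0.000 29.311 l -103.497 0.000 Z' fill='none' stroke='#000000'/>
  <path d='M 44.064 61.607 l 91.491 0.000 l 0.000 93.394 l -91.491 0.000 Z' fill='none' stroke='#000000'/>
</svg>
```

; Generated by LaserGRBL
G21
G90
G0 X179.607 Y92.801
M3 S813
G1 X5.876 Y63.334 F1192
G1 X111.559 Y141.525
G1 X179.607 Y92.801
G0 X163.324 Y208.222
M3 S484
G1 X266.821 Y208.222 F2490
G1 X266.821 Y178.911
G1 X163.324 Y178.911
G1 X163.324 Y208.222
G0 X44.064 Y186.263
M3 S484
G1 X135.555 Y186.263 F2490
G1 X135.555 Y92.869
G1 X44.064 Y92.869
G1 X44.064 Y186.263
M5
G0 X0.000 Y0.000

Since the viewBox matches the mm dimensions, user units are millimetres directly. The only transform is the Y-flip y_m = 247.870 − y_svg.

Shape 1 is a closed polygon drawn with `<polygon>`. Its stroke #ff8800 means cut at S813, F1192. After flipping Y the toolpath is (179.607,92.801) → (5.876,63.334) → (111.559,141.525) → (179.607,92.801), returning to the start.

Shape 2 is a rectangle drawn with `<path>`. Its stroke #000000 means score at S484, F2490. After flipping Y the toolpath is (163.324,208.222) → (266.821,208.222) → (266.821,178.911) → (163.324,178.911) → (163.324,208.222), returning to the start.

Shape 3 is a rectangle drawn with `<path>`. Its stroke #000000 means score at S484, F2490. After flipping Y the toolpath is (44.064,186.263) → (135.555,186.263) → (135.555,92.869) → (44.064,92.869) → (44.064,186.263), returning to the start.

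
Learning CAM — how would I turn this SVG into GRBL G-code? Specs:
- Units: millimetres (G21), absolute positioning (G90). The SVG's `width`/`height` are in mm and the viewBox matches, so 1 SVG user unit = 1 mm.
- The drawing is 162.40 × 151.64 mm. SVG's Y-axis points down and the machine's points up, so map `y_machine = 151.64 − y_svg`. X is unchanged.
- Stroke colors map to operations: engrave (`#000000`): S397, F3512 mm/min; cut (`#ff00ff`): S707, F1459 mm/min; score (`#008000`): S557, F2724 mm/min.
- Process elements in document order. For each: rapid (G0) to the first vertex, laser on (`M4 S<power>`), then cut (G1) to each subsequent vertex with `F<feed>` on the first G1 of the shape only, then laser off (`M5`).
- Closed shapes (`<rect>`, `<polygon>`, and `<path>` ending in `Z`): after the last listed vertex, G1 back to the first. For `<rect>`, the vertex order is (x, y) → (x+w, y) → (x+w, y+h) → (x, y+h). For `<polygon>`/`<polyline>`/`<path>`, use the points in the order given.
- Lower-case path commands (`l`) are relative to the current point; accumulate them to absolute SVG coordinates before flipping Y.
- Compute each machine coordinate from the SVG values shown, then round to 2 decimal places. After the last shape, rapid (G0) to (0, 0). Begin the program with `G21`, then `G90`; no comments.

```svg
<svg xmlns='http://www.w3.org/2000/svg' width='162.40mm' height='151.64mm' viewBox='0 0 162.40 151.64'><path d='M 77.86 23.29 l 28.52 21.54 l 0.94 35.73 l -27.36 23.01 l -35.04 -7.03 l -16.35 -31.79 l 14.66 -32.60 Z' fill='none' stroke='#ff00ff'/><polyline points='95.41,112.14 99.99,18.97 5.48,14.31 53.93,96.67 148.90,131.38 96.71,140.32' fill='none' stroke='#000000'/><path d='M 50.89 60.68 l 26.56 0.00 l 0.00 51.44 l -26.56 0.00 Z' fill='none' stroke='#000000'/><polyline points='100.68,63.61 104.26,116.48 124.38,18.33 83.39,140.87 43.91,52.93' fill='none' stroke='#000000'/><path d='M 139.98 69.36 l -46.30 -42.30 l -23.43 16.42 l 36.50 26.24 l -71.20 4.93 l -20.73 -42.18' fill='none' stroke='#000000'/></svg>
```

G21
G90
G0 X77.86 Y128.35
M4 S707
G1 X106.38 Y106.81 F1459
G1 X107.32 Y71.08
G1 X79.96 Y48.07
G1 X44.92 Y55.10
G1 X28.57 Y86.89
G1 X43.23 Y119.49
G1 X77.86 Y128.35
M5
G0 X95.41 Y39.50
M4 S397
G1 X99.99 Y132.67 F3512
G1 X5.48 Y137.33
G1 X53.93 Y54.97
G1 X148.90 Y20.26
G1 X96.71 Y11.32
M5
G0 X50.89 Y90.96
M4 S397
G1 X77.45 Y90.96 F3512
G1 X77.45 Y39.52
G1 X50.89 Y39.52
G1 X50.89 Y90.96
M5
G0 X100.68 Y88.03
M4 S397
G1 X104.26 Y35.16 F3512
G1 X124.38 Y133.31
G1 X83.39 Y10.77
G1 X43.91 Y98.71
M5
G0 X139.98 Y82.28
M4 S397
G1 X93.68 Y124.58 F3512
G1 X70.25 Y108.16
G1 X106.75 Y81.92
G1 X35.55 Y76.99
G1 X14.82 Y119.17
M5
G0 X0.00 Y0.00

Since the viewBox matches the mm dimensions, user units are millimetres directly. The only transform is the Y-flip y_m = 151.64 − y_svg.

Shape 1 is a regular polygon drawn with `<path>`. Its stroke #ff00ff means cut at S707, F1459. After flipping Y the toolpath is (77.86,128.35) → (106.38,106.81) → (107.32,71.08) → (79.96,48.07) → (44.92,55.10) → (28.57,86.89) → (43.23,119.49) → (77.86,128.35), returning to the start.

Shape 2 is a open polyline drawn with `<polyline>`. Its stroke #000000 means engrave at S397, F3512. After flipping Y the toolpath is (95.41,39.50) → (99.99,132.67) → (5.48,137.33) → (53.93,54.97) → (148.90,20.26) → (96.71,11.32).

Shape 3 is a rectangle drawn with `<path>`. Its stroke #000000 means engrave at S397, F3512. After flipping Y the toolpath is (50.89,90.96) → (77.45,90.96) → (77.45,39.52) → (50.89,39.52) → (50.89,90.96), returning to the start.

Shape 4 is a open polyline drawn with `<polyline>`. Its stroke #000000 means engrave at S397, F3512. After flipping Y the toolpath is (100.68,88.03) → (104.26,35.16) → (124.38,133.31) → (83.39,10.77) → (43.91,98.71).

Shape 5 is a open polyline drawn with `<path>`. Its stroke #000000 means engrave at S397, F3512. After flipping Y the toolpath is (139.98,82.28) → (93.68,124.58) → (70.25,108.16) → (106.75,81.92) → (35.55,76.99) → (14.82,119.17).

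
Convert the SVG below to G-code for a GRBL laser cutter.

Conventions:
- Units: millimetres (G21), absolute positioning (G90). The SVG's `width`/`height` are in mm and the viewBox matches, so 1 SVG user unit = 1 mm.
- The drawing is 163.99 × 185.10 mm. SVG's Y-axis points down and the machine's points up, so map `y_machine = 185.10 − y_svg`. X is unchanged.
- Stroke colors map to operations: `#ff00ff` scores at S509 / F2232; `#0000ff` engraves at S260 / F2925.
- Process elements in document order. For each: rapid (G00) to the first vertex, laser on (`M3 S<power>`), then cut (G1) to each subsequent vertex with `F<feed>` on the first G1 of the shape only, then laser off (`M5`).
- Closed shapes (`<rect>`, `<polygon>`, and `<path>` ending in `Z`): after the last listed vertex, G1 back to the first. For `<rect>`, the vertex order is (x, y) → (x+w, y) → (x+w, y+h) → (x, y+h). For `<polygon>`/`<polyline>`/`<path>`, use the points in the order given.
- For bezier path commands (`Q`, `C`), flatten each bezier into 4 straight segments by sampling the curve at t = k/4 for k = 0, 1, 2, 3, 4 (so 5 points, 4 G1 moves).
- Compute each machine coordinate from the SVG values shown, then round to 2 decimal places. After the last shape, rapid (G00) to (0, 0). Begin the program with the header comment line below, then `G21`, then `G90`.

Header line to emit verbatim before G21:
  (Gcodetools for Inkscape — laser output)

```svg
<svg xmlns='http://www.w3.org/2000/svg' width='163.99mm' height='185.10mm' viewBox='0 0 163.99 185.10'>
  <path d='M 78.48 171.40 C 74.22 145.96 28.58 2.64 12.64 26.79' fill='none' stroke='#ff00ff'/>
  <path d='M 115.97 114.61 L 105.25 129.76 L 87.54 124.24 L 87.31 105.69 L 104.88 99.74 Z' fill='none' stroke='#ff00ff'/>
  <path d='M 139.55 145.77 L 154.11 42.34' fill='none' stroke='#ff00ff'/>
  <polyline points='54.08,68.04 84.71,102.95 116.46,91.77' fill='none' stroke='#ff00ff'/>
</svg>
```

(Gcodetools for Inkscape — laser output)
G21
G90
G00 X78.48 Y13.70
M3 S509
G1 X68.64 Y50.42 F2232
G1 X49.94 Y104.60
G1 X29.05 Y149.48
G1 X12.64 Y158.31
M5
G00 X115.97 Y70.49
M3 S509
G1 X105.25 Y55.34 F2232
G1 X87.54 Y60.86
G1 X87.31 Y79.41
G1 X104.88 Y85.36
G1 X115.97 Y70.49
M5
G00 X139.55 Y39.33
M3 S509
G1 X154.11 Y142.76 F2232
M5
G00 X54.08 Y117.06
M3 S509
G1 X84.71 Y82.15 F2232
G1 X116.46 Y93.33
M5
G00 X0.00 Y0.00

1 u = 1 mm; y_m = 185.10 − y.

[1] `<path>` cubic bezier, #ff00ff→score S509 F2232: (78.48,13.70) → (68.64,50.42) → (49.94,104.60) → (29.05,149.48) → (12.64,158.31)

[2] `<path>` regular polygon, #ff00ff→score S509 F2232: (115.97,70.49) → (105.25,55.34) → (87.54,60.86) → (87.31,79.41) → (104.88,85.36) → (115.97,70.49) (closed)

[3] `<path>` line segment, #ff00ff→score S509 F2232: (139.55,39.33) → (154.11,142.76)

[4] `<polyline>` open polyline, #ff00ff→score S509 F2232: (54.08,117.06) → (84.71,82.15) → (116.46,93.33)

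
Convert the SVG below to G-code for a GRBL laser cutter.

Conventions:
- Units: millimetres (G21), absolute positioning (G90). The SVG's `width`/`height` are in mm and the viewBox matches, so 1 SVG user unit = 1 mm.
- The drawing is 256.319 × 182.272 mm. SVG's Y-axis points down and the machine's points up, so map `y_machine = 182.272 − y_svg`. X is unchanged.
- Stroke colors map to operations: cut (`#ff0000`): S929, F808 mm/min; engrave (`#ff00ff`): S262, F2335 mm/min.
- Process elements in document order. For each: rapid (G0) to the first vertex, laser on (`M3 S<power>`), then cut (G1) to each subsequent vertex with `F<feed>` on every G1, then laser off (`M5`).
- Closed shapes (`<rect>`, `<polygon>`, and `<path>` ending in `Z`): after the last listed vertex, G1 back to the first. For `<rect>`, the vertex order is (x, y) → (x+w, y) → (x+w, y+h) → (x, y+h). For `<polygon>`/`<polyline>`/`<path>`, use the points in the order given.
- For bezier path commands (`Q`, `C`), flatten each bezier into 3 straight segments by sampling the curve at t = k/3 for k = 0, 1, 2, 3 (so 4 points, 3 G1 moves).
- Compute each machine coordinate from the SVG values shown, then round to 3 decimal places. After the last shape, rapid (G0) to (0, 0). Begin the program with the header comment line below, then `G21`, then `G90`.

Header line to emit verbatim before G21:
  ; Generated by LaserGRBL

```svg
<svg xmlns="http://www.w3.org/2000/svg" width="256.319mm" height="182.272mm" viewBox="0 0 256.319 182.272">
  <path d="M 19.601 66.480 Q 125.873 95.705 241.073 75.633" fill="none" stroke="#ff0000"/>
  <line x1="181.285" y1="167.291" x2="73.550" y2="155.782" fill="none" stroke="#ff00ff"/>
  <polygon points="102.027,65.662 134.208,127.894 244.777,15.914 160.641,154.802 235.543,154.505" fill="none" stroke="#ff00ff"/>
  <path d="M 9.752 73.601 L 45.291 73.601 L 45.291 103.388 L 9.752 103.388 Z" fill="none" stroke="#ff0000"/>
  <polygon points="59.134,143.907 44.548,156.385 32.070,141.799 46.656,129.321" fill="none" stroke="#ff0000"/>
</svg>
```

; Generated by LaserGRBL
G21
G90
G0 X19.601 Y115.792
M3 S929
G1 X91.441 Y101.786 F808
G1 X165.265 Y98.735 F808
G1 X241.073 Y106.639 F808
M5
G0 X181.285 Y14.981
M3 S262
G1 X73.550 Y26.490 F2335
M5
G0 X102.027 Y116.610
M3 S262
G1 X134.208 Y54.378 F2335
G1 X244.777 Y166.358 F2335
G1 X160.641 Y27.470 F2335
G1 X235.543 Y27.767 F2335
G1 X102.027 Y116.610 F2335
M5
G0 X9.752 Y108.671
M3 S929
G1 X45.291 Y108.671 F808
G1 X45.291 Y78.884 F808
G1 X9.752 Y78.884 F808
G1 X9.752 Y108.671 F808
M5
G0 X59.134 Y38.365
M3 S929
G1 X44.548 Y25.887 F808
G1 X32.070 Y40.473 F808
G1 X46.656 Y52.951 F808
G1 X59.134 Y38.365 F808
M5
G0 X0.000 Y0.000

viewBox `0 0 256.319 182.272` with mm width/height → 1 unit = 1 mm. Flip: y_m = 182.272 − y_svg.

**Shape 1** — `<path>` quadratic bezier, stroke `#ff0000` → cut (S929, F808). Control points (SVG): P0=(19.601,66.480), P1=(125.873,95.705), P2=(241.073,75.633); sampled at t=k/3. Machine vertices: (19.601,115.792) → (91.441,101.786) → (165.265,98.735) → (241.073,106.639). Open path.

**Shape 2** — `<line>` line segment, stroke `#ff00ff` → engrave (S262, F2335). Machine vertices: (181.285,14.981) → (73.550,26.490). Open path.

**Shape 3** — `<polygon>` closed polygon, stroke `#ff00ff` → engrave (S262, F2335). Machine vertices: (102.027,116.610) → (134.208,54.378) → (244.777,166.358) → (160.641,27.470) → (235.543,27.767) → (102.027,116.610). Closed: final G1 returns to the first vertex.

**Shape 4** — `<path>` rectangle, stroke `#ff0000` → cut (S929, F808). Machine vertices: (9.752,108.671) → (45.291,108.671) → (45.291,78.884) → (9.752,78.884) → (9.752,108.671). Closed: final G1 returns to the first vertex.

**Shape 5** — `<polygon>` regular polygon, stroke `#ff0000` → cut (S929, F808). Machine vertices: (59.134,38.365) → (44.548,25.887) → (32.070,40.473) → (46.656,52.951) → (59.134,38.365). Closed: final G1 returns to the first vertex.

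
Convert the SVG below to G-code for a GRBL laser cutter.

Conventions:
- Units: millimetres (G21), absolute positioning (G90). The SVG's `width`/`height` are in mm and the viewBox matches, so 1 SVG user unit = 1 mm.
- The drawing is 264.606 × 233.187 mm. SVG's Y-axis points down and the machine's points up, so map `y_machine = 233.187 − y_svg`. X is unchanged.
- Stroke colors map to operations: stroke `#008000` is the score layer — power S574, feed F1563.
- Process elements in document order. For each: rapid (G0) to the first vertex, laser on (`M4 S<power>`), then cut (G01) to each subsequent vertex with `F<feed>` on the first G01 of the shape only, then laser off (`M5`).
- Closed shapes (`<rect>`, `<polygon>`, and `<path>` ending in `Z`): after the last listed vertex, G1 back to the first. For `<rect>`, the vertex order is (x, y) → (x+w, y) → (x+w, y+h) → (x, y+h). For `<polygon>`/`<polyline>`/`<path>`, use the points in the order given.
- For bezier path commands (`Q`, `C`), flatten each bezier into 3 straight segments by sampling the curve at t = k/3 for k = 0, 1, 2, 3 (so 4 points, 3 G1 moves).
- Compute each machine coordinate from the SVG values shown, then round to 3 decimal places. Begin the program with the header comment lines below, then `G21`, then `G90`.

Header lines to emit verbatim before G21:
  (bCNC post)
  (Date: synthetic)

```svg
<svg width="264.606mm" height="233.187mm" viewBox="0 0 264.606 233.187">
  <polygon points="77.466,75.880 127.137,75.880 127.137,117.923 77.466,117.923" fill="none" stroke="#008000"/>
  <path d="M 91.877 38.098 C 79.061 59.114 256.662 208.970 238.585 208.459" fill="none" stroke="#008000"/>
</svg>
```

viewBox `0 0 264.606 233.187` with mm width/height → 1 unit = 1 mm. Flip: y_m = 233.187 − y_svg.

**Shape 1** — `<polygon>` rectangle, stroke `#008000` → score (S574, F1563). Machine vertices: (77.466,157.307) → (127.137,157.307) → (127.137,115.264) → (77.466,115.264) → (77.466,157.307). Closed: final G1 returns to the first vertex.

**Shape 2** — `<path>` cubic bezier, stroke `#008000` → score (S574, F1563). Control points (SVG): P0=(91.877,38.098), P1=(79.061,59.114), P2=(256.662,208.970), P3=(238.585,208.459); sampled at t=k/3. Machine vertices: (91.877,195.089) → (128.234,141.467) → (205.736,63.998) → (238.585,24.728). Open path.

(bCNC post)
(Date: synthetic)
G21
G90
G0 X77.466 Y157.307
M4 S574
G01 X127.137 Y157.307 F1563
G01 X127.137 Y115.264
G01 X77.466 Y115.264
G01 X77.466 Y157.307
M5
G0 X91.877 Y195.089
M4 S574
G01 X128.234 Y141.467 F1563
G01 X205.736 Y63.998
G01 X238.585 Y24.728
M5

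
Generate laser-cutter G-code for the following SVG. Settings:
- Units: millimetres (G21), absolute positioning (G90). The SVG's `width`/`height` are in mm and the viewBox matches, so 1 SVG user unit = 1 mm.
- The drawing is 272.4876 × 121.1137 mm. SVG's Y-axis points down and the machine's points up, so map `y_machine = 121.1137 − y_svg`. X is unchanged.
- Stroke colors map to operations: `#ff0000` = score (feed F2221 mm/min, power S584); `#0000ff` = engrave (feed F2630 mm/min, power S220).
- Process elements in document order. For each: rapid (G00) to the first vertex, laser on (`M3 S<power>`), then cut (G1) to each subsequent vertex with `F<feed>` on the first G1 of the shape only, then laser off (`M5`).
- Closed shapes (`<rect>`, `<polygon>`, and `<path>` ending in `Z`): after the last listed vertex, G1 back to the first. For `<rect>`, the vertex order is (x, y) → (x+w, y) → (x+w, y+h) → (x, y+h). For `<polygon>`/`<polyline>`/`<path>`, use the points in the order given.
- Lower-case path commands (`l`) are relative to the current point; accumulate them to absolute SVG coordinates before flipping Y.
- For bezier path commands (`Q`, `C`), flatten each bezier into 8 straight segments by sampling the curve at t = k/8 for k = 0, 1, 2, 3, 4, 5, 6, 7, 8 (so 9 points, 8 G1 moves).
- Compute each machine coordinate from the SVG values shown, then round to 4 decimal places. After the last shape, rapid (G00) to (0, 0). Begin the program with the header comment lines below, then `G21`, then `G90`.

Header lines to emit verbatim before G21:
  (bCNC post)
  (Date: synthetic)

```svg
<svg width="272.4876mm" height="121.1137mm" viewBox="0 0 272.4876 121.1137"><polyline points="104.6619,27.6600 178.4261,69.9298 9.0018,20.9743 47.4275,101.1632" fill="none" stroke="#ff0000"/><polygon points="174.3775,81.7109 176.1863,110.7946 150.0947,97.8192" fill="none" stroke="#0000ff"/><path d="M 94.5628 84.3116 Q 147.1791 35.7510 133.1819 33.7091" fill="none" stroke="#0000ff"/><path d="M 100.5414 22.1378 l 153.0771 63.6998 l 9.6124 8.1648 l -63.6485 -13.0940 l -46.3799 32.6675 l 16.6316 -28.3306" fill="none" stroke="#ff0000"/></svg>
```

(bCNC post)
(Date: synthetic)
G21
G90
G00 X104.6619 Y93.4537
M3 S584
G1 X178.4261 Y51.1839 F2221
G1 X9.0018 Y100.1394
G1 X47.4275 Y19.9505
M5
G00 X174.3775 Y39.4028
M3 S220
G1 X176.1863 Y10.3191 F2630
G1 X150.0947 Y23.2945
G1 X174.3775 Y39.4028
M5
G00 X94.5628 Y36.8021
M3 S220
G1 X106.6760 Y48.2154 F2630
G1 X116.7076 Y58.1750
G1 X124.6575 Y66.6809
G1 X130.5257 Y73.7330
G1 X134.3123 Y79.3315
G1 X136.0172 Y83.4762
G1 X135.6404 Y86.1673
G1 X133.1819 Y87.4046
M5
G00 X100.5414 Y98.9759
M3 S584
G1 X253.6185 Y35.2761 F2221
G1 X263.2309 Y27.1113
G1 X199.5824 Y40.2053
G1 X153.2025 Y7.5378
G1 X169.8341 Y35.8684
M5
G00 X0.0000 Y0.0000

1 u = 1 mm; y_m = 121.1137 − y.

[1] `<polyline>` open polyline, #ff0000→score S584 F2221: (104.6619,93.4537) → (178.4261,51.1839) → (9.0018,100.1394) → (47.4275,19.9505)

[2] `<polygon>` regular polygon, #0000ff→engrave S220 F2630: (174.3775,39.4028) → (176.1863,10.3191) → (150.0947,23.2945) → (174.3775,39.4028) (closed)

[3] `<path>` quadratic bezier, #0000ff→engrave S220 F2630: (94.5628,36.8021) → (106.6760,48.2154) → (116.7076,58.1750) → (124.6575,66.6809) → (130.5257,73.7330) → (134.3123,79.3315) → (136.0172,83.4762) → (135.6404,86.1673) → (133.1819,87.4046)

[4] `<path>` open polyline, #ff0000→score S584 F2221: (100.5414,98.9759) → (253.6185,35.2761) → (263.2309,27.1113) → (199.5824,40.2053) → (153.2025,7.5378) → (169.8341,35.8684)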